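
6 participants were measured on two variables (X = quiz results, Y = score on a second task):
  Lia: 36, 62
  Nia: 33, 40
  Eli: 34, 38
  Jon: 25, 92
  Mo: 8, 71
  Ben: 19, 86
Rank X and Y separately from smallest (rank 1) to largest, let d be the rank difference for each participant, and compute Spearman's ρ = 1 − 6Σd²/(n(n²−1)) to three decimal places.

Ranks of variable 1: 6, 4, 5, 3, 1, 2
Ranks of variable 2: 3, 2, 1, 6, 4, 5
d = r₁ − r₂: 3, 2, 4, -3, -3, -3
d²: 9, 4, 16, 9, 9, 9; Σd² = 56
ρ = 1 − 6·56/(6·35) = 1 − 336/210 = -0.600

-0.600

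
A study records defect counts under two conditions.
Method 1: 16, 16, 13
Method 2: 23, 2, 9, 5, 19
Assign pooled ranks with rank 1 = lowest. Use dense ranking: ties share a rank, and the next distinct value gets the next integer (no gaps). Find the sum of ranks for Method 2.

Sorted (ascending): 2, 5, 9, 13, 16, 16, 19, 23
The 2 values of 16 share dense rank 5.
Remaining distinct values take the next consecutive integers.
Method 2 values → pooled ranks: 23→7, 2→1, 9→3, 5→2, 19→6
Rank sum = 7 + 1 + 3 + 2 + 6 = 19

19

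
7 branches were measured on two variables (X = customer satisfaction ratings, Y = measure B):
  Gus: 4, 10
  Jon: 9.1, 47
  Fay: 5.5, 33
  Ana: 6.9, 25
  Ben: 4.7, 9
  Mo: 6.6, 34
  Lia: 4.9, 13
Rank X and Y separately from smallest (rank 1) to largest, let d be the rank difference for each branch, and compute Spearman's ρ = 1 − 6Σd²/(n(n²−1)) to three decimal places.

0.857

Ranks of variable 1: 1, 7, 4, 6, 2, 5, 3
Ranks of variable 2: 2, 7, 5, 4, 1, 6, 3
d = r₁ − r₂: -1, 0, -1, 2, 1, -1, 0
d²: 1, 0, 1, 4, 1, 1, 0; Σd² = 8
ρ = 1 − 6·8/(7·48) = 1 − 48/336 = 0.857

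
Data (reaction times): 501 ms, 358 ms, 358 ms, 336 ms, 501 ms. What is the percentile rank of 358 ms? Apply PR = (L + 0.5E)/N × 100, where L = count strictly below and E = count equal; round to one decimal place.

40.0

N = 5.
Strictly below 358: 1. Equal to 358: 2.
PR = (1 + 0.5·2)/5 × 100 = 40.0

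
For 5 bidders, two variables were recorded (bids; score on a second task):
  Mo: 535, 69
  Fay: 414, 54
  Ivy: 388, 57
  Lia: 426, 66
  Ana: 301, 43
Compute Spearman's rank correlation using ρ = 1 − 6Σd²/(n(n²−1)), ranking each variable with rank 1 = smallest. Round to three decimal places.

Ranks of variable 1: 5, 3, 2, 4, 1
Ranks of variable 2: 5, 2, 3, 4, 1
d = r₁ − r₂: 0, 1, -1, 0, 0
d²: 0, 1, 1, 0, 0; Σd² = 2
ρ = 1 − 6·2/(5·24) = 1 − 12/120 = 0.900

0.900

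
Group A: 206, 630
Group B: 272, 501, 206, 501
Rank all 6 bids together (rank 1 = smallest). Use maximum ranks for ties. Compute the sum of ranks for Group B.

15

Sorted (ascending): 206, 206, 272, 501, 501, 630
The 2 values of 206 occupy positions 1–2 → each gets rank 2.
The 2 values of 501 occupy positions 4–5 → each gets rank 5.
Group B values → pooled ranks: 272→3, 501→5, 206→2, 501→5
Rank sum = 3 + 5 + 2 + 5 = 15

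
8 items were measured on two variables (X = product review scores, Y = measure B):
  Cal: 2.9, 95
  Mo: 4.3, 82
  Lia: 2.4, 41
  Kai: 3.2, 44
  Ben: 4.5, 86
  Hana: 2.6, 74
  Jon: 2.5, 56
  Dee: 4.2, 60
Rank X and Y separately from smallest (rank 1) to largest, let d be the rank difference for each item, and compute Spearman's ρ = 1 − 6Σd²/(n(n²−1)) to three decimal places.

Ranks of variable 1: 4, 7, 1, 5, 8, 3, 2, 6
Ranks of variable 2: 8, 6, 1, 2, 7, 5, 3, 4
d = r₁ − r₂: -4, 1, 0, 3, 1, -2, -1, 2
d²: 16, 1, 0, 9, 1, 4, 1, 4; Σd² = 36
ρ = 1 − 6·36/(8·63) = 1 − 216/504 = 0.571

0.571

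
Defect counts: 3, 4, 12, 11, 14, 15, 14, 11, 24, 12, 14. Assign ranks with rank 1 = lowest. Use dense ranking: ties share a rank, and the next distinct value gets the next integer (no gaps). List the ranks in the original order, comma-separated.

Sorted (ascending): 3, 4, 11, 11, 12, 12, 14, 14, 14, 15, 24
The 2 values of 11 share dense rank 3.
The 2 values of 12 share dense rank 4.
The 3 values of 14 share dense rank 5.
Remaining distinct values take the next consecutive integers.

1, 2, 4, 3, 5, 6, 5, 3, 7, 4, 5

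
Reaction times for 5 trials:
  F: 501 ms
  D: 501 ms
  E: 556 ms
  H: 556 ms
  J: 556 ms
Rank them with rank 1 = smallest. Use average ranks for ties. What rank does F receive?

1.5

Sorted (ascending): 501, 501, 556, 556, 556
The 2 values of 501 occupy positions 1–2 → average rank (1+2)/2 = 1.5.
The 3 values of 556 occupy positions 3–5 → average rank 4.
F has value 501 ms → rank 1.5.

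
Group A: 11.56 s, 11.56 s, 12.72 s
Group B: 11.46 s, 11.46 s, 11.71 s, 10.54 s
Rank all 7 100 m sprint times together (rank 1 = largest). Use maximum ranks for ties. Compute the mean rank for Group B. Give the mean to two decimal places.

5.25

Sorted (descending): 12.72, 11.71, 11.56, 11.56, 11.46, 11.46, 10.54
The 2 values of 11.56 occupy positions 3–4 → each gets rank 4.
The 2 values of 11.46 occupy positions 5–6 → each gets rank 6.
Group B values → pooled ranks: 11.46→6, 11.46→6, 11.71→2, 10.54→7
Mean rank = (6 + 6 + 2 + 7) / 4 = 5.25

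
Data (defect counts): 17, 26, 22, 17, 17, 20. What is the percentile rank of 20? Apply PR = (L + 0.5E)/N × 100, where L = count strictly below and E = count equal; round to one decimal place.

58.3

N = 6.
Strictly below 20: 3. Equal to 20: 1.
PR = (3 + 0.5·1)/6 × 100 = 58.3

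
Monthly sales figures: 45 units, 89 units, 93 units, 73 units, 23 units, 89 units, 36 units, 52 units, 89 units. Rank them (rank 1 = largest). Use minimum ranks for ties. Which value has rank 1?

Sorted (descending): 93, 89, 89, 89, 73, 52, 45, 36, 23
The 3 values of 89 occupy positions 2–4 → each gets rank 2.
Rank 1 → value 93.

93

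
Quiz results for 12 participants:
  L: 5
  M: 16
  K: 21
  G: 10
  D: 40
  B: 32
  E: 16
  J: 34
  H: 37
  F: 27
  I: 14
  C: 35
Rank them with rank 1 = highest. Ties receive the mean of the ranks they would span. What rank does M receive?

Sorted (descending): 40, 37, 35, 34, 32, 27, 21, 16, 16, 14, 10, 5
The 2 values of 16 occupy positions 8–9 → average rank (8+9)/2 = 8.5.
M has value 16 → rank 8.5.

8.5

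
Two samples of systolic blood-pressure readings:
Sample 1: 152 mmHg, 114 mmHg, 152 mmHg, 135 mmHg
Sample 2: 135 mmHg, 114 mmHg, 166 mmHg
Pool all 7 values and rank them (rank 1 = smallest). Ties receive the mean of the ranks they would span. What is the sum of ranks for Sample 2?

Sorted (ascending): 114, 114, 135, 135, 152, 152, 166
The 2 values of 114 occupy positions 1–2 → average rank (1+2)/2 = 1.5.
The 2 values of 135 occupy positions 3–4 → average rank (3+4)/2 = 3.5.
The 2 values of 152 occupy positions 5–6 → average rank (5+6)/2 = 5.5.
Sample 2 values → pooled ranks: 135→3.5, 114→1.5, 166→7
Rank sum = 3.5 + 1.5 + 7 = 12

12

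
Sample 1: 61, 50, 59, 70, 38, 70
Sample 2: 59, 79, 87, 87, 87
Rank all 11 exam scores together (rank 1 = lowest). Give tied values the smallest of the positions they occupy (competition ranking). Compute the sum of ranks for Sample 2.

Sorted (ascending): 38, 50, 59, 59, 61, 70, 70, 79, 87, 87, 87
The 2 values of 59 occupy positions 3–4 → each gets rank 3.
The 2 values of 70 occupy positions 6–7 → each gets rank 6.
The 3 values of 87 occupy positions 9–11 → each gets rank 9.
Sample 2 values → pooled ranks: 59→3, 79→8, 87→9, 87→9, 87→9
Rank sum = 3 + 8 + 9 + 9 + 9 = 38

38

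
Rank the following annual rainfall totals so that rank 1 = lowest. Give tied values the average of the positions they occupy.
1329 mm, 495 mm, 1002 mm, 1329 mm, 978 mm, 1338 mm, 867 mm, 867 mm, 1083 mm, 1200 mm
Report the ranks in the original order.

Sorted (ascending): 495, 867, 867, 978, 1002, 1083, 1200, 1329, 1329, 1338
The 2 values of 867 occupy positions 2–3 → average rank (2+3)/2 = 2.5.
The 2 values of 1329 occupy positions 8–9 → average rank (8+9)/2 = 8.5.

8.5, 1, 5, 8.5, 4, 10, 2.5, 2.5, 6, 7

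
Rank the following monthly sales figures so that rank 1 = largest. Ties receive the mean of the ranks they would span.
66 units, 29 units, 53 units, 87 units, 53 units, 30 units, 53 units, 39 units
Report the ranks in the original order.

Sorted (descending): 87, 66, 53, 53, 53, 39, 30, 29
The 3 values of 53 occupy positions 3–5 → average rank 4.

2, 8, 4, 1, 4, 7, 4, 6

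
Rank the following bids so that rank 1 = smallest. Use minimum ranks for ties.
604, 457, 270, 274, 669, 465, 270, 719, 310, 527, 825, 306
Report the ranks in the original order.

Sorted (ascending): 270, 270, 274, 306, 310, 457, 465, 527, 604, 669, 719, 825
The 2 values of 270 occupy positions 1–2 → each gets rank 1.

9, 6, 1, 3, 10, 7, 1, 11, 5, 8, 12, 4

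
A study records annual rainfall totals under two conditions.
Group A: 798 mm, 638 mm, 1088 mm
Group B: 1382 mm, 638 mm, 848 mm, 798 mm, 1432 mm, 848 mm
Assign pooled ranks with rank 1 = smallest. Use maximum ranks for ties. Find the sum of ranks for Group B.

35

Sorted (ascending): 638, 638, 798, 798, 848, 848, 1088, 1382, 1432
The 2 values of 638 occupy positions 1–2 → each gets rank 2.
The 2 values of 798 occupy positions 3–4 → each gets rank 4.
The 2 values of 848 occupy positions 5–6 → each gets rank 6.
Group B values → pooled ranks: 1382→8, 638→2, 848→6, 798→4, 1432→9, 848→6
Rank sum = 8 + 2 + 6 + 4 + 9 + 6 = 35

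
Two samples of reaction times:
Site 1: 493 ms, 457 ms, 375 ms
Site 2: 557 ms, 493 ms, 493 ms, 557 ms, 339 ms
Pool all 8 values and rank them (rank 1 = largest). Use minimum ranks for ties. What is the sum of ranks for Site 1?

Sorted (descending): 557, 557, 493, 493, 493, 457, 375, 339
The 2 values of 557 occupy positions 1–2 → each gets rank 1.
The 3 values of 493 occupy positions 3–5 → each gets rank 3.
Site 1 values → pooled ranks: 493→3, 457→6, 375→7
Rank sum = 3 + 6 + 7 = 16

16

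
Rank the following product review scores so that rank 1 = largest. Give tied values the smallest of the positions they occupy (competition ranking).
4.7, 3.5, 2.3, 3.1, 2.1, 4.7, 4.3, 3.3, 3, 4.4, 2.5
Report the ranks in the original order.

Sorted (descending): 4.7, 4.7, 4.4, 4.3, 3.5, 3.3, 3.1, 3, 2.5, 2.3, 2.1
The 2 values of 4.7 occupy positions 1–2 → each gets rank 1.

1, 5, 10, 7, 11, 1, 4, 6, 8, 3, 9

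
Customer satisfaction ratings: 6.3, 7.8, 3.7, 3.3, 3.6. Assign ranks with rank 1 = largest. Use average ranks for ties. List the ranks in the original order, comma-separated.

2, 1, 3, 5, 4

Sorted (descending): 7.8, 6.3, 3.7, 3.6, 3.3
No ties — each value takes its position as its rank.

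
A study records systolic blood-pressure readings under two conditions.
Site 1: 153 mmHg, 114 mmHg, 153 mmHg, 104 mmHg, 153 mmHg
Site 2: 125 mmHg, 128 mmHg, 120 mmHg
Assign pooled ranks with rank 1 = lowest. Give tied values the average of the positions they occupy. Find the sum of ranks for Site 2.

Sorted (ascending): 104, 114, 120, 125, 128, 153, 153, 153
The 3 values of 153 occupy positions 6–8 → average rank 7.
Site 2 values → pooled ranks: 125→4, 128→5, 120→3
Rank sum = 4 + 5 + 3 = 12

12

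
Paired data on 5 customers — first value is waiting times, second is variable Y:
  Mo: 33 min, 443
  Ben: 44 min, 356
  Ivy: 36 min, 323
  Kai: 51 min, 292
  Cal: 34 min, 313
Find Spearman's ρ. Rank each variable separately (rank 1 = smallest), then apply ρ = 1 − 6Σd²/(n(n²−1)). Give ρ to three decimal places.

-0.600

Ranks of variable 1: 1, 4, 3, 5, 2
Ranks of variable 2: 5, 4, 3, 1, 2
d = r₁ − r₂: -4, 0, 0, 4, 0
d²: 16, 0, 0, 16, 0; Σd² = 32
ρ = 1 − 6·32/(5·24) = 1 − 192/120 = -0.600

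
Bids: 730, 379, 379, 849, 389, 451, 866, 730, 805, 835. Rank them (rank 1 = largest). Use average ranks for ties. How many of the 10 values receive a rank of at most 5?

4

Sorted (descending): 866, 849, 835, 805, 730, 730, 451, 389, 379, 379
The 2 values of 730 occupy positions 5–6 → average rank (5+6)/2 = 5.5.
The 2 values of 379 occupy positions 9–10 → average rank (9+10)/2 = 9.5.
Ranks ≤ 5: {1, 2, 3, 4} → 4 values.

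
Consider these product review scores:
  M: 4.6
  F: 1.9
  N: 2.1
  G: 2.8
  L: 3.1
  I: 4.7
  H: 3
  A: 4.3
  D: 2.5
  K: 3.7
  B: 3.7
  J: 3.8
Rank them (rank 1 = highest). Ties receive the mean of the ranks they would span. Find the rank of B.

Sorted (descending): 4.7, 4.6, 4.3, 3.8, 3.7, 3.7, 3.1, 3, 2.8, 2.5, 2.1, 1.9
The 2 values of 3.7 occupy positions 5–6 → average rank (5+6)/2 = 5.5.
B has value 3.7 → rank 5.5.

5.5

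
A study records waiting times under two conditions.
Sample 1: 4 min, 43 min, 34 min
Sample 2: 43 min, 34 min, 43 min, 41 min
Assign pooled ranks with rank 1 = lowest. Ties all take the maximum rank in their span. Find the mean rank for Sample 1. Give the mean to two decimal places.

Sorted (ascending): 4, 34, 34, 41, 43, 43, 43
The 2 values of 34 occupy positions 2–3 → each gets rank 3.
The 3 values of 43 occupy positions 5–7 → each gets rank 7.
Sample 1 values → pooled ranks: 4→1, 43→7, 34→3
Mean rank = (1 + 7 + 3) / 3 = 3.67

3.67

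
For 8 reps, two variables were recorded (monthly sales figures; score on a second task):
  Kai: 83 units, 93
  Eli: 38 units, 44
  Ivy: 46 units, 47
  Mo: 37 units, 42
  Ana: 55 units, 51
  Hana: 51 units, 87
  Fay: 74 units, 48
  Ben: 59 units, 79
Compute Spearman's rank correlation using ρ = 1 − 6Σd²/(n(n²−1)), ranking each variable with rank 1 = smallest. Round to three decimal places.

0.786

Ranks of variable 1: 8, 2, 3, 1, 5, 4, 7, 6
Ranks of variable 2: 8, 2, 3, 1, 5, 7, 4, 6
d = r₁ − r₂: 0, 0, 0, 0, 0, -3, 3, 0
d²: 0, 0, 0, 0, 0, 9, 9, 0; Σd² = 18
ρ = 1 − 6·18/(8·63) = 1 − 108/504 = 0.786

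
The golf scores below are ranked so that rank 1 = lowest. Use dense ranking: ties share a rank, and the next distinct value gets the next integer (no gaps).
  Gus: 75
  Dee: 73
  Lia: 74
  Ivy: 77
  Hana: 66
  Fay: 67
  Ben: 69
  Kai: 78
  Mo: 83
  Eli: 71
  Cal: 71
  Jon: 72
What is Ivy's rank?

Sorted (ascending): 66, 67, 69, 71, 71, 72, 73, 74, 75, 77, 78, 83
The 2 values of 71 share dense rank 4.
Remaining distinct values take the next consecutive integers.
Ivy has value 77 → rank 9.

9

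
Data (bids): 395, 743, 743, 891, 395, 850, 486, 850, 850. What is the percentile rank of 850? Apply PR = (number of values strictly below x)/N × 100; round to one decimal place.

55.6

N = 9.
Strictly below 850: 5. Equal to 850: 3.
PR = 5/9 × 100 = 55.6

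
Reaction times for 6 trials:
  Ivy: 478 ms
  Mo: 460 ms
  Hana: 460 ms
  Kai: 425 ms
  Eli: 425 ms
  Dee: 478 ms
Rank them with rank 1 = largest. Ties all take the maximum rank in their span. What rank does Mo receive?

Sorted (descending): 478, 478, 460, 460, 425, 425
The 2 values of 478 occupy positions 1–2 → each gets rank 2.
The 2 values of 460 occupy positions 3–4 → each gets rank 4.
The 2 values of 425 occupy positions 5–6 → each gets rank 6.
Mo has value 460 ms → rank 4.

4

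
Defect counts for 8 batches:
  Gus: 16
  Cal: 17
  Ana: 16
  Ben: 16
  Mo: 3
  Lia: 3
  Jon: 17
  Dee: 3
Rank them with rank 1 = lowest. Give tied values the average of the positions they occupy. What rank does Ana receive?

5

Sorted (ascending): 3, 3, 3, 16, 16, 16, 17, 17
The 3 values of 3 occupy positions 1–3 → average rank 2.
The 3 values of 16 occupy positions 4–6 → average rank 5.
The 2 values of 17 occupy positions 7–8 → average rank (7+8)/2 = 7.5.
Ana has value 16 → rank 5.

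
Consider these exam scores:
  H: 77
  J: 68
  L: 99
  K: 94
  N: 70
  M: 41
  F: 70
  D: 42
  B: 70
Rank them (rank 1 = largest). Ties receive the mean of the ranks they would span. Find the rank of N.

Sorted (descending): 99, 94, 77, 70, 70, 70, 68, 42, 41
The 3 values of 70 occupy positions 4–6 → average rank 5.
N has value 70 → rank 5.

5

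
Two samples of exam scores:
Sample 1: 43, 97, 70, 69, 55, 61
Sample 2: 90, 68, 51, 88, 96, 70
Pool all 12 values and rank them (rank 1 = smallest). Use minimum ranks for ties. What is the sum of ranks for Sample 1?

33

Sorted (ascending): 43, 51, 55, 61, 68, 69, 70, 70, 88, 90, 96, 97
The 2 values of 70 occupy positions 7–8 → each gets rank 7.
Sample 1 values → pooled ranks: 43→1, 97→12, 70→7, 69→6, 55→3, 61→4
Rank sum = 1 + 12 + 7 + 6 + 3 + 4 = 33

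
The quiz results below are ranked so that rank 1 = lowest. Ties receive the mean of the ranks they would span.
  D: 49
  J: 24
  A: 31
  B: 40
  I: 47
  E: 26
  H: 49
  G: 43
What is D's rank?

7.5

Sorted (ascending): 24, 26, 31, 40, 43, 47, 49, 49
The 2 values of 49 occupy positions 7–8 → average rank (7+8)/2 = 7.5.
D has value 49 → rank 7.5.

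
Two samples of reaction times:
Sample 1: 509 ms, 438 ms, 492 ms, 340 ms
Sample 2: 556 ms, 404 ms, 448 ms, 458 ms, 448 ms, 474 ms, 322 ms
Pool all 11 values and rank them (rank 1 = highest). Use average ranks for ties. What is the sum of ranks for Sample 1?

Sorted (descending): 556, 509, 492, 474, 458, 448, 448, 438, 404, 340, 322
The 2 values of 448 occupy positions 6–7 → average rank (6+7)/2 = 6.5.
Sample 1 values → pooled ranks: 509→2, 438→8, 492→3, 340→10
Rank sum = 2 + 8 + 3 + 10 = 23

23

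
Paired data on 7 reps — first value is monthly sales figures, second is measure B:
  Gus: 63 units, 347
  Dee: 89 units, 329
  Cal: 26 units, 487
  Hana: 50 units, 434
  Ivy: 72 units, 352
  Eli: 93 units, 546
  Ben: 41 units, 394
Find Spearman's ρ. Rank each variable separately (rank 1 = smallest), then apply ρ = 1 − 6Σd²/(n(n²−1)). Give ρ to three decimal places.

-0.179

Ranks of variable 1: 4, 6, 1, 3, 5, 7, 2
Ranks of variable 2: 2, 1, 6, 5, 3, 7, 4
d = r₁ − r₂: 2, 5, -5, -2, 2, 0, -2
d²: 4, 25, 25, 4, 4, 0, 4; Σd² = 66
ρ = 1 − 6·66/(7·48) = 1 − 396/336 = -0.179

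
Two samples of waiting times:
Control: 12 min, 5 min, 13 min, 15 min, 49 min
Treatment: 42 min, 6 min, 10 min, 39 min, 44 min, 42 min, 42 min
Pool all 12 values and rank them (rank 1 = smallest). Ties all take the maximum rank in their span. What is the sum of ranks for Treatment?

53

Sorted (ascending): 5, 6, 10, 12, 13, 15, 39, 42, 42, 42, 44, 49
The 3 values of 42 occupy positions 8–10 → each gets rank 10.
Treatment values → pooled ranks: 42→10, 6→2, 10→3, 39→7, 44→11, 42→10, 42→10
Rank sum = 10 + 2 + 3 + 7 + 11 + 10 + 10 = 53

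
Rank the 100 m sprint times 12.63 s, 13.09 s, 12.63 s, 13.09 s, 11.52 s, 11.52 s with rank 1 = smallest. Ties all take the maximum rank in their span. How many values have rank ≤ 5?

Sorted (ascending): 11.52, 11.52, 12.63, 12.63, 13.09, 13.09
The 2 values of 11.52 occupy positions 1–2 → each gets rank 2.
The 2 values of 12.63 occupy positions 3–4 → each gets rank 4.
The 2 values of 13.09 occupy positions 5–6 → each gets rank 6.
Ranks ≤ 5: {2, 2, 4, 4} → 4 values.

4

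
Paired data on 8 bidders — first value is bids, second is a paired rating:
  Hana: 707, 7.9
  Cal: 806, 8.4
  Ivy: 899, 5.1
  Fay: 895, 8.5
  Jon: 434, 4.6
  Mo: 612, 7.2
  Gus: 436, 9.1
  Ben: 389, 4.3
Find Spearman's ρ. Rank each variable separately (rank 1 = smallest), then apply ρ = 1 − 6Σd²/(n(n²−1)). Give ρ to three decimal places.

Ranks of variable 1: 5, 6, 8, 7, 2, 4, 3, 1
Ranks of variable 2: 5, 6, 3, 7, 2, 4, 8, 1
d = r₁ − r₂: 0, 0, 5, 0, 0, 0, -5, 0
d²: 0, 0, 25, 0, 0, 0, 25, 0; Σd² = 50
ρ = 1 − 6·50/(8·63) = 1 − 300/504 = 0.405

0.405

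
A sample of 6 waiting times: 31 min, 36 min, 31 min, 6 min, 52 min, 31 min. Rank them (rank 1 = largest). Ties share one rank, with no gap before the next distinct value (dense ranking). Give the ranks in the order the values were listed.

Sorted (descending): 52, 36, 31, 31, 31, 6
The 3 values of 31 share dense rank 3.
Remaining distinct values take the next consecutive integers.

3, 2, 3, 4, 1, 3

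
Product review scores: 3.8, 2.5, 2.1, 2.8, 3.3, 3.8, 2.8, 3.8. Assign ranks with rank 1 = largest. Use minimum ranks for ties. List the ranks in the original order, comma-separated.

Sorted (descending): 3.8, 3.8, 3.8, 3.3, 2.8, 2.8, 2.5, 2.1
The 3 values of 3.8 occupy positions 1–3 → each gets rank 1.
The 2 values of 2.8 occupy positions 5–6 → each gets rank 5.

1, 7, 8, 5, 4, 1, 5, 1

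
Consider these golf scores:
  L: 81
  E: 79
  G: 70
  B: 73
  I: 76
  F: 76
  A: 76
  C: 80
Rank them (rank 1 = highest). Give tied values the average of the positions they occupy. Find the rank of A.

Sorted (descending): 81, 80, 79, 76, 76, 76, 73, 70
The 3 values of 76 occupy positions 4–6 → average rank 5.
A has value 76 → rank 5.

5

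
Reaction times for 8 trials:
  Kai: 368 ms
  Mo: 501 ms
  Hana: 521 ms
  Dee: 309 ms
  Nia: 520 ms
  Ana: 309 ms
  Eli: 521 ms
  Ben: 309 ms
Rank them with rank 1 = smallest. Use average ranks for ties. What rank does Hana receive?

Sorted (ascending): 309, 309, 309, 368, 501, 520, 521, 521
The 3 values of 309 occupy positions 1–3 → average rank 2.
The 2 values of 521 occupy positions 7–8 → average rank (7+8)/2 = 7.5.
Hana has value 521 ms → rank 7.5.

7.5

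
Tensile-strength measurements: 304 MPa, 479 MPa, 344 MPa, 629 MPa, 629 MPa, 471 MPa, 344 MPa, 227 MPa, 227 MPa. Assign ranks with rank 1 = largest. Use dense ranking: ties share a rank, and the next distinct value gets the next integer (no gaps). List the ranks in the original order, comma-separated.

Sorted (descending): 629, 629, 479, 471, 344, 344, 304, 227, 227
The 2 values of 629 share dense rank 1.
The 2 values of 344 share dense rank 4.
The 2 values of 227 share dense rank 6.
Remaining distinct values take the next consecutive integers.

5, 2, 4, 1, 1, 3, 4, 6, 6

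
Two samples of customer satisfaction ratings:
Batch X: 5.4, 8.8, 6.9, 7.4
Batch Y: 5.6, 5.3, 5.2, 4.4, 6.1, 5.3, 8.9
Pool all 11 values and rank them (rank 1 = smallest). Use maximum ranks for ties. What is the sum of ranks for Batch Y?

Sorted (ascending): 4.4, 5.2, 5.3, 5.3, 5.4, 5.6, 6.1, 6.9, 7.4, 8.8, 8.9
The 2 values of 5.3 occupy positions 3–4 → each gets rank 4.
Batch Y values → pooled ranks: 5.6→6, 5.3→4, 5.2→2, 4.4→1, 6.1→7, 5.3→4, 8.9→11
Rank sum = 6 + 4 + 2 + 1 + 7 + 4 + 11 = 35

35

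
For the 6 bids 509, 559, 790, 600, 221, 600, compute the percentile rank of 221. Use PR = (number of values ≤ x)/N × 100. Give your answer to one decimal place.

16.7

N = 6.
Strictly below 221: 0. Equal to 221: 1.
PR = 1/6 × 100 = 16.7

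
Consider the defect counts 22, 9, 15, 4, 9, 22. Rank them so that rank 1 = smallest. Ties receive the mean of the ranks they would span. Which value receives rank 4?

Sorted (ascending): 4, 9, 9, 15, 22, 22
The 2 values of 9 occupy positions 2–3 → average rank (2+3)/2 = 2.5.
The 2 values of 22 occupy positions 5–6 → average rank (5+6)/2 = 5.5.
Rank 4 → value 15.

15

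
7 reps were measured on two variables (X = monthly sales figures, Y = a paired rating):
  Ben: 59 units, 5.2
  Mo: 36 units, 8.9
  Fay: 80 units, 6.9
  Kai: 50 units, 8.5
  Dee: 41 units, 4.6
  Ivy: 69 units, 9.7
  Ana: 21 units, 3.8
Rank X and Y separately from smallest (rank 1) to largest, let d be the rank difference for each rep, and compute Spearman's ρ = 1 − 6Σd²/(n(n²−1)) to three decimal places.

0.429

Ranks of variable 1: 5, 2, 7, 4, 3, 6, 1
Ranks of variable 2: 3, 6, 4, 5, 2, 7, 1
d = r₁ − r₂: 2, -4, 3, -1, 1, -1, 0
d²: 4, 16, 9, 1, 1, 1, 0; Σd² = 32
ρ = 1 − 6·32/(7·48) = 1 − 192/336 = 0.429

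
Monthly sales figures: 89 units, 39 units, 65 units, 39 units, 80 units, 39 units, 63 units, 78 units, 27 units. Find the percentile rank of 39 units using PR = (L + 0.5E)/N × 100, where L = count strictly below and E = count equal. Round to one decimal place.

27.8

N = 9.
Strictly below 39: 1. Equal to 39: 3.
PR = (1 + 0.5·3)/9 × 100 = 27.8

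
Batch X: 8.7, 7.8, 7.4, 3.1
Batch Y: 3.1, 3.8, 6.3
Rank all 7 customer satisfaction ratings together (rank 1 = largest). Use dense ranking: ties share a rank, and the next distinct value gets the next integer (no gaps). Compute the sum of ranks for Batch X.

Sorted (descending): 8.7, 7.8, 7.4, 6.3, 3.8, 3.1, 3.1
The 2 values of 3.1 share dense rank 6.
Remaining distinct values take the next consecutive integers.
Batch X values → pooled ranks: 8.7→1, 7.8→2, 7.4→3, 3.1→6
Rank sum = 1 + 2 + 3 + 6 = 12

12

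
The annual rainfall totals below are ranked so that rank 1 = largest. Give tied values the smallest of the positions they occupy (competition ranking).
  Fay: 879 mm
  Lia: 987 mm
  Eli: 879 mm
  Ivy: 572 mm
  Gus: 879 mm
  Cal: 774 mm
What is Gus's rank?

2

Sorted (descending): 987, 879, 879, 879, 774, 572
The 3 values of 879 occupy positions 2–4 → each gets rank 2.
Gus has value 879 mm → rank 2.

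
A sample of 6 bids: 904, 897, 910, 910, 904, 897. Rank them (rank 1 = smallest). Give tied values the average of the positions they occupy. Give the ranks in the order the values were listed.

3.5, 1.5, 5.5, 5.5, 3.5, 1.5

Sorted (ascending): 897, 897, 904, 904, 910, 910
The 2 values of 897 occupy positions 1–2 → average rank (1+2)/2 = 1.5.
The 2 values of 904 occupy positions 3–4 → average rank (3+4)/2 = 3.5.
The 2 values of 910 occupy positions 5–6 → average rank (5+6)/2 = 5.5.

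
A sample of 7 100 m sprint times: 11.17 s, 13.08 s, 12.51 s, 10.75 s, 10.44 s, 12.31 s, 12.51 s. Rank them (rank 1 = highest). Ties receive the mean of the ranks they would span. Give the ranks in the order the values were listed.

5, 1, 2.5, 6, 7, 4, 2.5

Sorted (descending): 13.08, 12.51, 12.51, 12.31, 11.17, 10.75, 10.44
The 2 values of 12.51 occupy positions 2–3 → average rank (2+3)/2 = 2.5.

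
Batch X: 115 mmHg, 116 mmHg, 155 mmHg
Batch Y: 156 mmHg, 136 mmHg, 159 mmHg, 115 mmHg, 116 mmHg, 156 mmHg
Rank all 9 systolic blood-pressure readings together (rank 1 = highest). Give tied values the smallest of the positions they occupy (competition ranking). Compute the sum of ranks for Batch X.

18

Sorted (descending): 159, 156, 156, 155, 136, 116, 116, 115, 115
The 2 values of 156 occupy positions 2–3 → each gets rank 2.
The 2 values of 116 occupy positions 6–7 → each gets rank 6.
The 2 values of 115 occupy positions 8–9 → each gets rank 8.
Batch X values → pooled ranks: 115→8, 116→6, 155→4
Rank sum = 8 + 6 + 4 = 18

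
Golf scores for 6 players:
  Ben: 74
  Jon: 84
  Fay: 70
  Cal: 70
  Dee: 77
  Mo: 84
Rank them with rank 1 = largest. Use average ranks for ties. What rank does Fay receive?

5.5

Sorted (descending): 84, 84, 77, 74, 70, 70
The 2 values of 84 occupy positions 1–2 → average rank (1+2)/2 = 1.5.
The 2 values of 70 occupy positions 5–6 → average rank (5+6)/2 = 5.5.
Fay has value 70 → rank 5.5.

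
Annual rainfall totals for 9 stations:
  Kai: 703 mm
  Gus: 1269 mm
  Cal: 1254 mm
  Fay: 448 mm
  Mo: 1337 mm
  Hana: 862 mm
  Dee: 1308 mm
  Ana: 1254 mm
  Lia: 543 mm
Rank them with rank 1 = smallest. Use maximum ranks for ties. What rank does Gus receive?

7

Sorted (ascending): 448, 543, 703, 862, 1254, 1254, 1269, 1308, 1337
The 2 values of 1254 occupy positions 5–6 → each gets rank 6.
Gus has value 1269 mm → rank 7.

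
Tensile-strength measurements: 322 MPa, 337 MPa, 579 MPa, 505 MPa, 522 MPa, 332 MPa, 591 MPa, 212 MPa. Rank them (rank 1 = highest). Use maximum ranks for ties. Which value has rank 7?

322

Sorted (descending): 591, 579, 522, 505, 337, 332, 322, 212
No ties — each value takes its position as its rank.
Rank 7 → value 322.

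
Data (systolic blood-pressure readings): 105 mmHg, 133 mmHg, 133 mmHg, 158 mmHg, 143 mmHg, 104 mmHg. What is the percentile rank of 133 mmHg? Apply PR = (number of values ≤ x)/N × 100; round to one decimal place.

66.7

N = 6.
Strictly below 133: 2. Equal to 133: 2.
PR = 4/6 × 100 = 66.7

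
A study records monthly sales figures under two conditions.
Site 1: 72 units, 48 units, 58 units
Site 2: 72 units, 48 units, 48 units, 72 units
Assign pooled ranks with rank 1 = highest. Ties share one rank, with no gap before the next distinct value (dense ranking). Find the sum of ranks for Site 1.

Sorted (descending): 72, 72, 72, 58, 48, 48, 48
The 3 values of 72 share dense rank 1.
The 3 values of 48 share dense rank 3.
Remaining distinct values take the next consecutive integers.
Site 1 values → pooled ranks: 72→1, 48→3, 58→2
Rank sum = 1 + 3 + 2 = 6

6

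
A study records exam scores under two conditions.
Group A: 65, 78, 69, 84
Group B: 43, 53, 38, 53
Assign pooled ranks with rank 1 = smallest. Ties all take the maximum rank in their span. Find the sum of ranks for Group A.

Sorted (ascending): 38, 43, 53, 53, 65, 69, 78, 84
The 2 values of 53 occupy positions 3–4 → each gets rank 4.
Group A values → pooled ranks: 65→5, 78→7, 69→6, 84→8
Rank sum = 5 + 7 + 6 + 8 = 26

26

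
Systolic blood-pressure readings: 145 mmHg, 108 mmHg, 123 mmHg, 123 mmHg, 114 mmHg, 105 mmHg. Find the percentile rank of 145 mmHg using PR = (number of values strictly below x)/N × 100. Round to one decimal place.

N = 6.
Strictly below 145: 5. Equal to 145: 1.
PR = 5/6 × 100 = 83.3

83.3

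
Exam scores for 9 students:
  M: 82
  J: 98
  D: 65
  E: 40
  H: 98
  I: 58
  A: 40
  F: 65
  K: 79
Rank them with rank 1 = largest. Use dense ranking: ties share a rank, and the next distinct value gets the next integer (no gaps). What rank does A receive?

6

Sorted (descending): 98, 98, 82, 79, 65, 65, 58, 40, 40
The 2 values of 98 share dense rank 1.
The 2 values of 65 share dense rank 4.
The 2 values of 40 share dense rank 6.
Remaining distinct values take the next consecutive integers.
A has value 40 → rank 6.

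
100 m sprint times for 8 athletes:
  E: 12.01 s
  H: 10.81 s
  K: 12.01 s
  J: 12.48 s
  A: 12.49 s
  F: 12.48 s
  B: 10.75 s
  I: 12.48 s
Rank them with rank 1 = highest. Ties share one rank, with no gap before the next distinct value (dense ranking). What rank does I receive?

2

Sorted (descending): 12.49, 12.48, 12.48, 12.48, 12.01, 12.01, 10.81, 10.75
The 3 values of 12.48 share dense rank 2.
The 2 values of 12.01 share dense rank 3.
Remaining distinct values take the next consecutive integers.
I has value 12.48 s → rank 2.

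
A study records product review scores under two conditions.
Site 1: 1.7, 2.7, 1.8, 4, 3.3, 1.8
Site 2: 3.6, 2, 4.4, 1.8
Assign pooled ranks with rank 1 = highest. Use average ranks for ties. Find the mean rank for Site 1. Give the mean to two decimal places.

6.17

Sorted (descending): 4.4, 4, 3.6, 3.3, 2.7, 2, 1.8, 1.8, 1.8, 1.7
The 3 values of 1.8 occupy positions 7–9 → average rank 8.
Site 1 values → pooled ranks: 1.7→10, 2.7→5, 1.8→8, 4→2, 3.3→4, 1.8→8
Mean rank = (10 + 5 + 8 + 2 + 4 + 8) / 6 = 6.17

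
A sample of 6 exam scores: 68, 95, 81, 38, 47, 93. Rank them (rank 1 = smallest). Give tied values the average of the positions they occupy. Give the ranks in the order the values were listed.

3, 6, 4, 1, 2, 5

Sorted (ascending): 38, 47, 68, 81, 93, 95
No ties — each value takes its position as its rank.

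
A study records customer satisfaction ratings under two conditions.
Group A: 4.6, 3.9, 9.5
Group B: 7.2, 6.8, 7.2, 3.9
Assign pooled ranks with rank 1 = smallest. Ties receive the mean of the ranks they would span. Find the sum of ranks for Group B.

Sorted (ascending): 3.9, 3.9, 4.6, 6.8, 7.2, 7.2, 9.5
The 2 values of 3.9 occupy positions 1–2 → average rank (1+2)/2 = 1.5.
The 2 values of 7.2 occupy positions 5–6 → average rank (5+6)/2 = 5.5.
Group B values → pooled ranks: 7.2→5.5, 6.8→4, 7.2→5.5, 3.9→1.5
Rank sum = 5.5 + 4 + 5.5 + 1.5 = 16.5

16.5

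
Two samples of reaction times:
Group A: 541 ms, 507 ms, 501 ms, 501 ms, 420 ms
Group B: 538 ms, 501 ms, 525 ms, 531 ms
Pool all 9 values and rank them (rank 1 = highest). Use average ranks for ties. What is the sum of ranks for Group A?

Sorted (descending): 541, 538, 531, 525, 507, 501, 501, 501, 420
The 3 values of 501 occupy positions 6–8 → average rank 7.
Group A values → pooled ranks: 541→1, 507→5, 501→7, 501→7, 420→9
Rank sum = 1 + 5 + 7 + 7 + 9 = 29

29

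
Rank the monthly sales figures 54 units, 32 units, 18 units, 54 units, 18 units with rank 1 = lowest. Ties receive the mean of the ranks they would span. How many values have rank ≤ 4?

Sorted (ascending): 18, 18, 32, 54, 54
The 2 values of 18 occupy positions 1–2 → average rank (1+2)/2 = 1.5.
The 2 values of 54 occupy positions 4–5 → average rank (4+5)/2 = 4.5.
Ranks ≤ 4: {1.5, 1.5, 3} → 3 values.

3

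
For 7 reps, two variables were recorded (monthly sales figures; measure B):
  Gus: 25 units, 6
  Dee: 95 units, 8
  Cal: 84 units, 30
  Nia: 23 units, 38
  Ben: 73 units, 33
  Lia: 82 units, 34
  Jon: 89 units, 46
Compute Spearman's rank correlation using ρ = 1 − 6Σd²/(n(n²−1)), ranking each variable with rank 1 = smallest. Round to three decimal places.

Ranks of variable 1: 2, 7, 5, 1, 3, 4, 6
Ranks of variable 2: 1, 2, 3, 6, 4, 5, 7
d = r₁ − r₂: 1, 5, 2, -5, -1, -1, -1
d²: 1, 25, 4, 25, 1, 1, 1; Σd² = 58
ρ = 1 − 6·58/(7·48) = 1 − 348/336 = -0.036

-0.036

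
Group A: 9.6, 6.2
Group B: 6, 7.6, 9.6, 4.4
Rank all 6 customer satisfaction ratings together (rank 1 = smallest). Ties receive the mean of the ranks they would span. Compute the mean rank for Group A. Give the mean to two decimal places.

Sorted (ascending): 4.4, 6, 6.2, 7.6, 9.6, 9.6
The 2 values of 9.6 occupy positions 5–6 → average rank (5+6)/2 = 5.5.
Group A values → pooled ranks: 9.6→5.5, 6.2→3
Mean rank = (5.5 + 3) / 2 = 4.25

4.25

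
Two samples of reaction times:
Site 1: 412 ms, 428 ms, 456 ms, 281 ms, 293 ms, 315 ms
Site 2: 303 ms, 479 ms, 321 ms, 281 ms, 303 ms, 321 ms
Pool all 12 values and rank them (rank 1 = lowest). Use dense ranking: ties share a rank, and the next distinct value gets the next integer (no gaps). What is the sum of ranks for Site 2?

Sorted (ascending): 281, 281, 293, 303, 303, 315, 321, 321, 412, 428, 456, 479
The 2 values of 281 share dense rank 1.
The 2 values of 303 share dense rank 3.
The 2 values of 321 share dense rank 5.
Remaining distinct values take the next consecutive integers.
Site 2 values → pooled ranks: 303→3, 479→9, 321→5, 281→1, 303→3, 321→5
Rank sum = 3 + 9 + 5 + 1 + 3 + 5 = 26

26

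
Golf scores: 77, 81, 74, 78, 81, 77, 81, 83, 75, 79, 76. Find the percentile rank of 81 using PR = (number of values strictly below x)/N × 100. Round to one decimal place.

N = 11.
Strictly below 81: 7. Equal to 81: 3.
PR = 7/11 × 100 = 63.6

63.6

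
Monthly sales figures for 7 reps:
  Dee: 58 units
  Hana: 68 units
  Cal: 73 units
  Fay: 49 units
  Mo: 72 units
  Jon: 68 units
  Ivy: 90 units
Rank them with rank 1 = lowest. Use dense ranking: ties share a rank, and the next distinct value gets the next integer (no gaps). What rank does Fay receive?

Sorted (ascending): 49, 58, 68, 68, 72, 73, 90
The 2 values of 68 share dense rank 3.
Remaining distinct values take the next consecutive integers.
Fay has value 49 units → rank 1.

1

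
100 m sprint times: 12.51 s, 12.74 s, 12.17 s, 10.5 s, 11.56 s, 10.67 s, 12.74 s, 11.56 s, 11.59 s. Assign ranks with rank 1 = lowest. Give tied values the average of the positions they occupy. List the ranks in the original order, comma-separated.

Sorted (ascending): 10.5, 10.67, 11.56, 11.56, 11.59, 12.17, 12.51, 12.74, 12.74
The 2 values of 11.56 occupy positions 3–4 → average rank (3+4)/2 = 3.5.
The 2 values of 12.74 occupy positions 8–9 → average rank (8+9)/2 = 8.5.

7, 8.5, 6, 1, 3.5, 2, 8.5, 3.5, 5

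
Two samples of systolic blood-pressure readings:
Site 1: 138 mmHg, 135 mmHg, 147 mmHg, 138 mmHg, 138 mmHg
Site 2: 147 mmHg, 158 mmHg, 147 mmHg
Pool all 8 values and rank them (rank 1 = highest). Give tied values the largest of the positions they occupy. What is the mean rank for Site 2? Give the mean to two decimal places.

3.00

Sorted (descending): 158, 147, 147, 147, 138, 138, 138, 135
The 3 values of 147 occupy positions 2–4 → each gets rank 4.
The 3 values of 138 occupy positions 5–7 → each gets rank 7.
Site 2 values → pooled ranks: 147→4, 158→1, 147→4
Mean rank = (4 + 1 + 4) / 3 = 3.00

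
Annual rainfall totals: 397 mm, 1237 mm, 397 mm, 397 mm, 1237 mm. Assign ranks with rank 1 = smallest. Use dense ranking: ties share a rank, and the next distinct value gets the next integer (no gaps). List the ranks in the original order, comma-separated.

1, 2, 1, 1, 2

Sorted (ascending): 397, 397, 397, 1237, 1237
The 3 values of 397 share dense rank 1.
The 2 values of 1237 share dense rank 2.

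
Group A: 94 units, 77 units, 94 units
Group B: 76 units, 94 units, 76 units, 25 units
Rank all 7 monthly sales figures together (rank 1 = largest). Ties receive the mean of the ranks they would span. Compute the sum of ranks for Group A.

8

Sorted (descending): 94, 94, 94, 77, 76, 76, 25
The 3 values of 94 occupy positions 1–3 → average rank 2.
The 2 values of 76 occupy positions 5–6 → average rank (5+6)/2 = 5.5.
Group A values → pooled ranks: 94→2, 77→4, 94→2
Rank sum = 2 + 4 + 2 = 8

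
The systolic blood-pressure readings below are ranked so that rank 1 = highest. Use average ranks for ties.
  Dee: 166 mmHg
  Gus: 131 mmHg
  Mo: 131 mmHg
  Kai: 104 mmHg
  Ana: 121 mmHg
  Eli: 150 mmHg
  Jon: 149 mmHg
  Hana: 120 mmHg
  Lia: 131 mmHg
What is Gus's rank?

5

Sorted (descending): 166, 150, 149, 131, 131, 131, 121, 120, 104
The 3 values of 131 occupy positions 4–6 → average rank 5.
Gus has value 131 mmHg → rank 5.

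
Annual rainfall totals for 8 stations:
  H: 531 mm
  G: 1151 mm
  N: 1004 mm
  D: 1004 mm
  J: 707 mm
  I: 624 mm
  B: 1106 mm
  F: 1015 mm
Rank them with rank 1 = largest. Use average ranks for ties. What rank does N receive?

Sorted (descending): 1151, 1106, 1015, 1004, 1004, 707, 624, 531
The 2 values of 1004 occupy positions 4–5 → average rank (4+5)/2 = 4.5.
N has value 1004 mm → rank 4.5.

4.5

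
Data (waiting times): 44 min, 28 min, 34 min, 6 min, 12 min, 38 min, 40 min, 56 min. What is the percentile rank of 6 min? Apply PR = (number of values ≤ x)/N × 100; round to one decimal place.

12.5

N = 8.
Strictly below 6: 0. Equal to 6: 1.
PR = 1/8 × 100 = 12.5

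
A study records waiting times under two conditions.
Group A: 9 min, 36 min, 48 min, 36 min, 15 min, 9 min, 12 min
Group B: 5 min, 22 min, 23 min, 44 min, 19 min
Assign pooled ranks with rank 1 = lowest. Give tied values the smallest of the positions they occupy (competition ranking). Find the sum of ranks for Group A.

Sorted (ascending): 5, 9, 9, 12, 15, 19, 22, 23, 36, 36, 44, 48
The 2 values of 9 occupy positions 2–3 → each gets rank 2.
The 2 values of 36 occupy positions 9–10 → each gets rank 9.
Group A values → pooled ranks: 9→2, 36→9, 48→12, 36→9, 15→5, 9→2, 12→4
Rank sum = 2 + 9 + 12 + 9 + 5 + 2 + 4 = 43

43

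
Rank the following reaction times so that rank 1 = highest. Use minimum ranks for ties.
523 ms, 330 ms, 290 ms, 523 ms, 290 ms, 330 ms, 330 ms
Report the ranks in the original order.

1, 3, 6, 1, 6, 3, 3

Sorted (descending): 523, 523, 330, 330, 330, 290, 290
The 2 values of 523 occupy positions 1–2 → each gets rank 1.
The 3 values of 330 occupy positions 3–5 → each gets rank 3.
The 2 values of 290 occupy positions 6–7 → each gets rank 6.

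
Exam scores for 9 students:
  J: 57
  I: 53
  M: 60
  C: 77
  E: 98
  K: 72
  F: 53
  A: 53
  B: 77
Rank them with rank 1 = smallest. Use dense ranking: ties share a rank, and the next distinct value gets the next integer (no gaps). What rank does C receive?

5

Sorted (ascending): 53, 53, 53, 57, 60, 72, 77, 77, 98
The 3 values of 53 share dense rank 1.
The 2 values of 77 share dense rank 5.
Remaining distinct values take the next consecutive integers.
C has value 77 → rank 5.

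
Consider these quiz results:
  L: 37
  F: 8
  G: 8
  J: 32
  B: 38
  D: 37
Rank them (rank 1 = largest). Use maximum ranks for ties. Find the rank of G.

Sorted (descending): 38, 37, 37, 32, 8, 8
The 2 values of 37 occupy positions 2–3 → each gets rank 3.
The 2 values of 8 occupy positions 5–6 → each gets rank 6.
G has value 8 → rank 6.

6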